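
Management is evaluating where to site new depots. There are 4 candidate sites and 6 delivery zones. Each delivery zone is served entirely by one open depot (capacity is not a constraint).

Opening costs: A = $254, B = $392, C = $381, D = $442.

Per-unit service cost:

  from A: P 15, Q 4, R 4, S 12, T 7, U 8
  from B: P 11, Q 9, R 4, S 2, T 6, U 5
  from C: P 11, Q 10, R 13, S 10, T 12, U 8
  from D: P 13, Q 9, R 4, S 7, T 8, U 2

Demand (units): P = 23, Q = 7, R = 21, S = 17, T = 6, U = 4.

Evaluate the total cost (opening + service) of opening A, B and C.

Each delivery zone is assigned to its cheapest site among the open ones.
{A, B, C}: P→B 11·23=253, Q→A 4·7=28, R→A 4·21=84, S→B 2·17=34, T→B 6·6=36, U→B 5·4=20. Service 455; fixed 1027; total 1482.

Total cost: 1482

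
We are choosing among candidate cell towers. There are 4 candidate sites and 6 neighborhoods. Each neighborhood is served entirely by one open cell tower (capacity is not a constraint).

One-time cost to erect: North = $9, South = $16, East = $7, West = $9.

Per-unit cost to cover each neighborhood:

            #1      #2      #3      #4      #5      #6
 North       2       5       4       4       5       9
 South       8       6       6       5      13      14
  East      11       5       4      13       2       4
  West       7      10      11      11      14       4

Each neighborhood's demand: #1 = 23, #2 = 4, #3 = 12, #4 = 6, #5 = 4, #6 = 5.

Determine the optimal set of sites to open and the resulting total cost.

For any fixed open set, each neighborhood goes to its cheapest open site; total = fixed + service.
{North, East}: #1→North 2·23=46, #2→North 5·4=20, #3→North 4·12=48, #4→North 4·6=24, #5→East 2·4=8, #6→East 4·5=20. Service 166; fixed 16; total 182.
{North, East, West}: #1→North 2·23=46, #2→North 5·4=20, #3→North 4·12=48, #4→North 4·6=24, #5→East 2·4=8, #6→East 4·5=20. Service 166; fixed 25; total 191.
{North, West}: service 178 + fixed 18 = 196
{North, South, East, West}: #1→North 2·23=46, #2→North 5·4=20, #3→North 4·12=48, #4→North 4·6=24, #5→East 2·4=8, #6→East 4·5=20. Service 166; fixed 41; total 207.
No other subset beats 182.

Open North and East; minimum total cost 182.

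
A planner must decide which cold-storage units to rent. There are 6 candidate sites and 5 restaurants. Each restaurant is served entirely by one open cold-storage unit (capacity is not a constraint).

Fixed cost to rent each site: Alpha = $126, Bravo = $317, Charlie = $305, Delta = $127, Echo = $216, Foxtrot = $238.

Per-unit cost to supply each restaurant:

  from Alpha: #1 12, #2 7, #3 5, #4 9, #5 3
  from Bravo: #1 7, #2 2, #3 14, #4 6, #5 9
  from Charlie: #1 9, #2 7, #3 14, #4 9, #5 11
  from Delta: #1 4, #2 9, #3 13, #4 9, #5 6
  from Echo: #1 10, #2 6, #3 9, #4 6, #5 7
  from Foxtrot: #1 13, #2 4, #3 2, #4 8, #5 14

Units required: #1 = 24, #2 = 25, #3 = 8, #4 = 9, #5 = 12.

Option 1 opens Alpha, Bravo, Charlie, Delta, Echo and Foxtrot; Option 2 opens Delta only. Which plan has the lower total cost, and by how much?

Option 1: {Alpha, Bravo, Charlie, Delta, Echo, Foxtrot}: #1→Delta 4·24=96, #2→Bravo 2·25=50, #3→Foxtrot 2·8=16, #4→Bravo 6·9=54, #5→Alpha 3·12=36. Service 252; fixed 1329; total 1581.
Option 2: {Delta}: #1→Delta 4·24=96, #2→Delta 9·25=225, #3→Delta 13·8=104, #4→Delta 9·9=81, #5→Delta 6·12=72. Service 578; fixed 127; total 705.
Difference: |1581 − 705| = 876.

Option 2 is cheaper by 876.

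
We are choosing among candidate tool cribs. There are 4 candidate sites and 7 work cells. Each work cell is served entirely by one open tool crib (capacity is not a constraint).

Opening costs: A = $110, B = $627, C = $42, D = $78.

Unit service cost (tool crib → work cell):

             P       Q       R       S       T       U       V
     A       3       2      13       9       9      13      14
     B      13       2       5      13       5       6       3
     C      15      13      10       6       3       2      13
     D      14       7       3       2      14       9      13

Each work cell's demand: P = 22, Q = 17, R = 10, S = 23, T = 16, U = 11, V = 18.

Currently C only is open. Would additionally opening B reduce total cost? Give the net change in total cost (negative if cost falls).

Current service cost with {C}: 1093.
Adding B: each work cell re-picks its cheapest; new service cost 632, saving 461.
Extra fixed cost: 627. Net change = 627 − 461 = 166.
(Totals: 1135 → 1301.)

No — net change +166 (cost rises by 166).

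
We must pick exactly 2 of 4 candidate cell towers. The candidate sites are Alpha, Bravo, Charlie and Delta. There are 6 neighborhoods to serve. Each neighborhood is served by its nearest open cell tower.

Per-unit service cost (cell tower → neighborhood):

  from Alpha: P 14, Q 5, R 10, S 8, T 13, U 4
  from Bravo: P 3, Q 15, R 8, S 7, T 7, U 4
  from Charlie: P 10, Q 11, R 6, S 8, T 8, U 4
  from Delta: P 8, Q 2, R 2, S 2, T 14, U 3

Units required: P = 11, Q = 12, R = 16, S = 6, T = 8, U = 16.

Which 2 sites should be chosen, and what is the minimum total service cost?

With exactly 2 open, each neighborhood uses its cheapest among the chosen.
{Bravo, Delta}: P→Bravo 3·11=33, Q→Delta 2·12=24, R→Delta 2·16=32, S→Delta 2·6=12, T→Bravo 7·8=56, U→Delta 3·16=48. Service cost 205.
{Charlie, Delta}: service cost 268
{Alpha, Delta}: service cost 308
Among all 6 size-2 choices, {Bravo, Delta} is lowest.

Choose Bravo and Delta; total service cost 205.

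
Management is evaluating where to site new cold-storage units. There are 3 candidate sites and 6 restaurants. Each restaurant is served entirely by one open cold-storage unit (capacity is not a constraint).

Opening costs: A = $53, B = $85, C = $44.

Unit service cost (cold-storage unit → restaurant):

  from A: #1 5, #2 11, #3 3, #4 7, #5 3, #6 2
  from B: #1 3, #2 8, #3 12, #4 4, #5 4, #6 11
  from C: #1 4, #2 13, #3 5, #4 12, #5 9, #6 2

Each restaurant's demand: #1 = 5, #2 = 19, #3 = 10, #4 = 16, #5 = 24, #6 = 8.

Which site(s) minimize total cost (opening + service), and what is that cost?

Open A and B; minimum total cost 487.

For any fixed open set, each restaurant goes to its cheapest open site; total = fixed + service.
{A, B}: #1→B 3·5=15, #2→B 8·19=152, #3→A 3·10=30, #4→B 4·16=64, #5→A 3·24=72, #6→A 2·8=16. Service 349; fixed 138; total 487.
{A}: service 464 + fixed 53 = 517
{B, C}: #1→B 3·5=15, #2→B 8·19=152, #3→C 5·10=50, #4→B 4·16=64, #5→B 4·24=96, #6→C 2·8=16. Service 393; fixed 129; total 522.
{A, B, C}: #1→B 3·5=15, #2→B 8·19=152, #3→A 3·10=30, #4→B 4·16=64, #5→A 3·24=72, #6→A 2·8=16. Service 349; fixed 182; total 531.
No other subset beats 487.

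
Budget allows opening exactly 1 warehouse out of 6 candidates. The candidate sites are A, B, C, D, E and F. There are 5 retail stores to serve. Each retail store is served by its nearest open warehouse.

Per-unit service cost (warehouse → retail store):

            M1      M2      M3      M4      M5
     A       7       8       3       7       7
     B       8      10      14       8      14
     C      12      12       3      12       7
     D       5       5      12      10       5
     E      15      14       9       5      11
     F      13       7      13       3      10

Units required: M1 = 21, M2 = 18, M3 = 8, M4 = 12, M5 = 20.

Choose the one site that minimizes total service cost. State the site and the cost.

With exactly 1 open, each retail store uses its cheapest among the chosen.
{D}: M1→D 5·21=105, M2→D 5·18=90, M3→D 12·8=96, M4→D 10·12=120, M5→D 5·20=100. Service cost 511.
{A}: service cost 539
{F}: service cost 739
Among all 6 size-1 choices, {D} is lowest.

Choose D only; total service cost 511.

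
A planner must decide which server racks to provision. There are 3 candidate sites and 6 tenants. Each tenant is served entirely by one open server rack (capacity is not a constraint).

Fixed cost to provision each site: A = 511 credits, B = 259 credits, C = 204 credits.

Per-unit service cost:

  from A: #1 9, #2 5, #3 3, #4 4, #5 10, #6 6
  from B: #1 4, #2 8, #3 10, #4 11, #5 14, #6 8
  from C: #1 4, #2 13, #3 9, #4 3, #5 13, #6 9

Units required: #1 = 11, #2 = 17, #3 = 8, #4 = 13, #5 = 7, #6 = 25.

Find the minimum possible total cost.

Minimum total cost: 896

For any fixed open set, each tenant goes to its cheapest open site; total = fixed + service.
{C}: #1→C 4·11=44, #2→C 13·17=221, #3→C 9·8=72, #4→C 3·13=39, #5→C 13·7=91, #6→C 9·25=225. Service 692; fixed 204; total 896.
{B}: #1→B 4·11=44, #2→B 8·17=136, #3→B 10·8=80, #4→B 11·13=143, #5→B 14·7=98, #6→B 8·25=200. Service 701; fixed 259; total 960.
{A}: #1→A 9·11=99, #2→A 5·17=85, #3→A 3·8=24, #4→A 4·13=52, #5→A 10·7=70, #6→A 6·25=150. Service 480; fixed 511; total 991.
{A, B, C}: #1→B 4·11=44, #2→A 5·17=85, #3→A 3·8=24, #4→C 3·13=39, #5→A 10·7=70, #6→A 6·25=150. Service 412; fixed 974; total 1386.
(All 7 nonempty subsets were checked; C only is lowest.)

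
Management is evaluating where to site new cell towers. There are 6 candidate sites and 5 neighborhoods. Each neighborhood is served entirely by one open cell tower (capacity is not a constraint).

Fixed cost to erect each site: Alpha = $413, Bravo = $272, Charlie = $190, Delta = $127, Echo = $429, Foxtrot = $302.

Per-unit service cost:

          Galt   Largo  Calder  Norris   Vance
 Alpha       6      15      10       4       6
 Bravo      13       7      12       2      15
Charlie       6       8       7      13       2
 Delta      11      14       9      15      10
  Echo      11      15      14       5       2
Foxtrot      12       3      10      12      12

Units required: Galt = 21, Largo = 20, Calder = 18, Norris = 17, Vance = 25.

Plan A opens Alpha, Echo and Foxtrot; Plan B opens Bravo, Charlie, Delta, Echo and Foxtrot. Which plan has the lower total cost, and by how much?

Plan A is cheaper by 88.

Plan A: {Alpha, Echo, Foxtrot}: Galt→Alpha 6·21=126, Largo→Foxtrot 3·20=60, Calder→Alpha 10·18=180, Norris→Alpha 4·17=68, Vance→Echo 2·25=50. Service 484; fixed 1144; total 1628.
Plan B: {Bravo, Charlie, Delta, Echo, Foxtrot}: Galt→Charlie 6·21=126, Largo→Foxtrot 3·20=60, Calder→Charlie 7·18=126, Norris→Bravo 2·17=34, Vance→Charlie 2·25=50. Service 396; fixed 1320; total 1716.
Difference: |1628 − 1716| = 88.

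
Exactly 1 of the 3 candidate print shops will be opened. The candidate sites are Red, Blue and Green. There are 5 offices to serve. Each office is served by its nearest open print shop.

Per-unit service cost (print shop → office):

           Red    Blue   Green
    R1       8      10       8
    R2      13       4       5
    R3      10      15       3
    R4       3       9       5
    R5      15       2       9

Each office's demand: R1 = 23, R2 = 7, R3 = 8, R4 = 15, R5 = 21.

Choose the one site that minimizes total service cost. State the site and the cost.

Choose Green only; total service cost 507.

With exactly 1 open, each office uses its cheapest among the chosen.
{Green}: R1→Green 8·23=184, R2→Green 5·7=35, R3→Green 3·8=24, R4→Green 5·15=75, R5→Green 9·21=189. Service cost 507.
{Blue}: service cost 555
{Red}: service cost 715
Among all 3 size-1 choices, {Green} is lowest.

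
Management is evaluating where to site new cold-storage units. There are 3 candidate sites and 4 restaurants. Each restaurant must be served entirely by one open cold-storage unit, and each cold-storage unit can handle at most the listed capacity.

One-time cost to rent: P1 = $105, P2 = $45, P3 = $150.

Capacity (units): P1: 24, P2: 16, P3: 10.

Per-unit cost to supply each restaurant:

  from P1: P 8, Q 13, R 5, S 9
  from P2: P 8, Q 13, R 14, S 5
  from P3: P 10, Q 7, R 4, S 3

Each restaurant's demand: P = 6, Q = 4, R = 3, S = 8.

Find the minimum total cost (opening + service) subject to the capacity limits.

Open {P1}: P→P1 8·6=48, Q→P1 13·4=52, R→P1 5·3=15, S→P1 9·8=72.
Loads: P1 carries 21/24. Service 187; fixed 105; total 292.
Next best feasible plan costs 305.

Minimum total cost: 292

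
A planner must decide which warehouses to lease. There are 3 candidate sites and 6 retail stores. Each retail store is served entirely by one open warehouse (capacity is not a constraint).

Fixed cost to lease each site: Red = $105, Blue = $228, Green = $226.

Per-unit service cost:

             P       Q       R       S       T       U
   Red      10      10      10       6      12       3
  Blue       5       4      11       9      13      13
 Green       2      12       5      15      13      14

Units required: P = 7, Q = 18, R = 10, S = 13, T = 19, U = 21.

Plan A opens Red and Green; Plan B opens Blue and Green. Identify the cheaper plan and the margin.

Plan A is cheaper by 283.

Plan A: {Red, Green}: P→Green 2·7=14, Q→Red 10·18=180, R→Green 5·10=50, S→Red 6·13=78, T→Red 12·19=228, U→Red 3·21=63. Service 613; fixed 331; total 944.
Plan B: {Blue, Green}: P→Green 2·7=14, Q→Blue 4·18=72, R→Green 5·10=50, S→Blue 9·13=117, T→Blue 13·19=247, U→Blue 13·21=273. Service 773; fixed 454; total 1227.
Difference: |944 − 1227| = 283.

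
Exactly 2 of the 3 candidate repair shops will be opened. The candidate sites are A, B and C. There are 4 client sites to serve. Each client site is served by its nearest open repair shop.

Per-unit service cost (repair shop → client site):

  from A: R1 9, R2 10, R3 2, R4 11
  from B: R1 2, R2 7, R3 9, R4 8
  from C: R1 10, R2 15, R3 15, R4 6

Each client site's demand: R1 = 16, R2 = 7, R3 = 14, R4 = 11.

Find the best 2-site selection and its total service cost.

With exactly 2 open, each client site uses its cheapest among the chosen.
{A, B}: R1→B 2·16=32, R2→B 7·7=49, R3→A 2·14=28, R4→B 8·11=88. Service cost 197.
{B, C}: service cost 273
{A, C}: service cost 308
Among all 3 size-2 choices, {A, B} is lowest.

Choose A and B; total service cost 197.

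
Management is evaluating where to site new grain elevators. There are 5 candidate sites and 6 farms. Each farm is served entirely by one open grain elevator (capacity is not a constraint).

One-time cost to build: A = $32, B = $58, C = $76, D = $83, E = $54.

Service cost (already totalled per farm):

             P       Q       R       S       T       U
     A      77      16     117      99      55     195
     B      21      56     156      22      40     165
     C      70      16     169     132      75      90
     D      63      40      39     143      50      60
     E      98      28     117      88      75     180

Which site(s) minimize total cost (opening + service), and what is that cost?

Open B and D; minimum total cost 363.

For any fixed open set, each farm goes to its cheapest open site; total = fixed + service.
{B, D}: P→B 21, Q→D 40, R→D 39, S→B 22, T→B 40, U→D 60. Service 222; fixed 141; total 363.
{A, B, D}: service 198 + fixed 173 = 371
{B, D, E}: P→B 21, Q→E 28, R→D 39, S→B 22, T→B 40, U→D 60. Service 210; fixed 195; total 405.
{A, B, C, D, E}: service 198 + fixed 303 = 501
No other subset beats 363.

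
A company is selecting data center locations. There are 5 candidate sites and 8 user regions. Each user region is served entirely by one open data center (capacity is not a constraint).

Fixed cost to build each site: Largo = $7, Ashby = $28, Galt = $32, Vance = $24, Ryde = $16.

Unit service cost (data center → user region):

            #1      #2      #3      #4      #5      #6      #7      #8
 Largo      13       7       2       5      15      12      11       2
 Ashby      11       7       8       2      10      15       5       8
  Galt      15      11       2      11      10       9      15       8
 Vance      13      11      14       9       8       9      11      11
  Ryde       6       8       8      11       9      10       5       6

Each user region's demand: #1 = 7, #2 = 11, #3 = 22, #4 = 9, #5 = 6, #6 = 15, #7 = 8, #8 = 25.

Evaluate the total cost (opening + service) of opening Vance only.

Total cost: 1171

Each user region is assigned to its cheapest site among the open ones.
{Vance}: #1→Vance 13·7=91, #2→Vance 11·11=121, #3→Vance 14·22=308, #4→Vance 9·9=81, #5→Vance 8·6=48, #6→Vance 9·15=135, #7→Vance 11·8=88, #8→Vance 11·25=275. Service 1147; fixed 24; total 1171.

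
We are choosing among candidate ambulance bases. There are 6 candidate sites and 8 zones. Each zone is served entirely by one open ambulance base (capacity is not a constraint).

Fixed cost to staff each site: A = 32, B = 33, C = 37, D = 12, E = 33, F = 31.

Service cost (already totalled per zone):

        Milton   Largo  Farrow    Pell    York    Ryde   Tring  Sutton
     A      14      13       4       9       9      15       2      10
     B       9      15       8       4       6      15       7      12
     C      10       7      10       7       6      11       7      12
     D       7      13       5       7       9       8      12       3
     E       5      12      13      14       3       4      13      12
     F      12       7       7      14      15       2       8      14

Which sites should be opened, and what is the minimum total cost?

For any fixed open set, each zone goes to its cheapest open site; total = fixed + service.
{D}: Milton→D 7, Largo→D 13, Farrow→D 5, Pell→D 7, York→D 9, Ryde→D 8, Tring→D 12, Sutton→D 3. Service 64; fixed 12; total 76.
{D, F}: Milton→D 7, Largo→F 7, Farrow→D 5, Pell→D 7, York→D 9, Ryde→F 2, Tring→F 8, Sutton→D 3. Service 48; fixed 43; total 91.
{D, E}: Milton→E 5, Largo→E 12, Farrow→D 5, Pell→D 7, York→E 3, Ryde→E 4, Tring→D 12, Sutton→D 3. Service 51; fixed 45; total 96.
{A, B, C, D, E, F}: Milton→E 5, Largo→C 7, Farrow→A 4, Pell→B 4, York→E 3, Ryde→F 2, Tring→A 2, Sutton→D 3. Service 30; fixed 178; total 208.
No other subset beats 76.

Open D only; minimum total cost 76.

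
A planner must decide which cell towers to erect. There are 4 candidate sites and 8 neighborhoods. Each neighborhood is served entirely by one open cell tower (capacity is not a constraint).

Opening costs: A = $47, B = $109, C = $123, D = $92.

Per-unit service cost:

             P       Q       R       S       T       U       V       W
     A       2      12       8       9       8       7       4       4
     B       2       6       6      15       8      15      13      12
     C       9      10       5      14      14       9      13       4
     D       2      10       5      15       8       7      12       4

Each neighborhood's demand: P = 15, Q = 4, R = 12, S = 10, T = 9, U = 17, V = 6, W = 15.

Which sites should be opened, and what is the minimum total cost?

Open A only; minimum total cost 586.

For any fixed open set, each neighborhood goes to its cheapest open site; total = fixed + service.
{A}: P→A 2·15=30, Q→A 12·4=48, R→A 8·12=96, S→A 9·10=90, T→A 8·9=72, U→A 7·17=119, V→A 4·6=24, W→A 4·15=60. Service 539; fixed 47; total 586.
{A, D}: service 495 + fixed 139 = 634
{A, B}: service 491 + fixed 156 = 647
{A, B, C, D}: service 479 + fixed 371 = 850
No other subset beats 586.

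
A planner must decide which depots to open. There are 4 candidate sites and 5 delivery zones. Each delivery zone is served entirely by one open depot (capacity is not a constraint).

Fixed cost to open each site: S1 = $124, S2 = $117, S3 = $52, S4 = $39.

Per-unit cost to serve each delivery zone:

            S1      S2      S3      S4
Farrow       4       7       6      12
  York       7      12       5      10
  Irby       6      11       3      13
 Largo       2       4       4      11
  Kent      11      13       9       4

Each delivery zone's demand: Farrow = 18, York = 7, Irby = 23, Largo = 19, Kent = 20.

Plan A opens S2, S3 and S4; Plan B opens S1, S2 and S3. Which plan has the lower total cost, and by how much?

Plan A is cheaper by 111.

Plan A: {S2, S3, S4}: Farrow→S3 6·18=108, York→S3 5·7=35, Irby→S3 3·23=69, Largo→S2 4·19=76, Kent→S4 4·20=80. Service 368; fixed 208; total 576.
Plan B: {S1, S2, S3}: Farrow→S1 4·18=72, York→S3 5·7=35, Irby→S3 3·23=69, Largo→S1 2·19=38, Kent→S3 9·20=180. Service 394; fixed 293; total 687.
Difference: |576 − 687| = 111.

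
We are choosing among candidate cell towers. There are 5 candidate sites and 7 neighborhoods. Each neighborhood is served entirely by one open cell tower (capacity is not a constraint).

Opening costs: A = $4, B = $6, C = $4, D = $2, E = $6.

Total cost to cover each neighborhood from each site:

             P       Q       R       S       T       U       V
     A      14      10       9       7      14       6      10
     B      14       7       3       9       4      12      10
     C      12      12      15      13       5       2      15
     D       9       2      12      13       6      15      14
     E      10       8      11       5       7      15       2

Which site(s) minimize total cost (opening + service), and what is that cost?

Open B, C, D and E; minimum total cost 45.

For any fixed open set, each neighborhood goes to its cheapest open site; total = fixed + service.
{B, C, D, E}: P→D 9, Q→D 2, R→B 3, S→E 5, T→B 4, U→C 2, V→E 2. Service 27; fixed 18; total 45.
{C, D, E}: P→D 9, Q→D 2, R→E 11, S→E 5, T→C 5, U→C 2, V→E 2. Service 36; fixed 12; total 48.
{A, B, C, D, E}: service 27 + fixed 22 = 49
{D}: service 71 + fixed 2 = 73
No other subset beats 45.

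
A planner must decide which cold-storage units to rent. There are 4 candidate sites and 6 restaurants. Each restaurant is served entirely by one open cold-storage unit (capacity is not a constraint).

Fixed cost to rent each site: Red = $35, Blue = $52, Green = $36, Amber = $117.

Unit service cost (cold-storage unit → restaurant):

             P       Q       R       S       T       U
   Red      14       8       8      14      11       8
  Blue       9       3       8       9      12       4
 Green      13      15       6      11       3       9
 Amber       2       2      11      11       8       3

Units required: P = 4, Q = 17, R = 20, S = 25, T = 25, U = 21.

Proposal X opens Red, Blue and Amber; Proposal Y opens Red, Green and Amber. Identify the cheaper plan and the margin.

Proposal X: {Red, Blue, Amber}: P→Amber 2·4=8, Q→Amber 2·17=34, R→Red 8·20=160, S→Blue 9·25=225, T→Amber 8·25=200, U→Amber 3·21=63. Service 690; fixed 204; total 894.
Proposal Y: {Red, Green, Amber}: P→Amber 2·4=8, Q→Amber 2·17=34, R→Green 6·20=120, S→Green 11·25=275, T→Green 3·25=75, U→Amber 3·21=63. Service 575; fixed 188; total 763.
Difference: |894 − 763| = 131.

Proposal Y is cheaper by 131.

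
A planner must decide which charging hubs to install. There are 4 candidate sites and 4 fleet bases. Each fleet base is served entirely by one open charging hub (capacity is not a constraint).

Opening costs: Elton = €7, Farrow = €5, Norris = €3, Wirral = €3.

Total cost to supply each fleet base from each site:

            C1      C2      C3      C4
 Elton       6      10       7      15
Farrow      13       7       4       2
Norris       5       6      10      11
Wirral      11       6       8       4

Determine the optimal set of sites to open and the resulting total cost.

Open Farrow and Norris; minimum total cost 25.

For any fixed open set, each fleet base goes to its cheapest open site; total = fixed + service.
{Farrow, Norris}: C1→Norris 5, C2→Norris 6, C3→Farrow 4, C4→Farrow 2. Service 17; fixed 8; total 25.
{Farrow, Norris, Wirral}: service 17 + fixed 11 = 28
{Norris, Wirral}: C1→Norris 5, C2→Norris 6, C3→Wirral 8, C4→Wirral 4. Service 23; fixed 6; total 29.
{Elton, Farrow, Norris, Wirral}: service 17 + fixed 18 = 35
No other subset beats 25.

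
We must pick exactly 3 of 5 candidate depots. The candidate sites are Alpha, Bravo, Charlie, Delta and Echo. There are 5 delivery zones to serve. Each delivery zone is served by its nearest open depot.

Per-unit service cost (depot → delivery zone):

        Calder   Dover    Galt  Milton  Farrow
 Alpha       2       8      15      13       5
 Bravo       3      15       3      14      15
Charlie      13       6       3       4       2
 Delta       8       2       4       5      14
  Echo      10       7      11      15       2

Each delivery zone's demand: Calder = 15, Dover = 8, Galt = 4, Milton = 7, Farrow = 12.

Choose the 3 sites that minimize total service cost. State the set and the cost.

Choose Alpha, Charlie and Delta; total service cost 110.

With exactly 3 open, each delivery zone uses its cheapest among the chosen.
{Alpha, Charlie, Delta}: Calder→Alpha 2·15=30, Dover→Delta 2·8=16, Galt→Charlie 3·4=12, Milton→Charlie 4·7=28, Farrow→Charlie 2·12=24. Service cost 110.
{Alpha, Delta, Echo}: service cost 121
{Bravo, Charlie, Delta}: service cost 125
Among all 10 size-3 choices, {Alpha, Charlie, Delta} is lowest.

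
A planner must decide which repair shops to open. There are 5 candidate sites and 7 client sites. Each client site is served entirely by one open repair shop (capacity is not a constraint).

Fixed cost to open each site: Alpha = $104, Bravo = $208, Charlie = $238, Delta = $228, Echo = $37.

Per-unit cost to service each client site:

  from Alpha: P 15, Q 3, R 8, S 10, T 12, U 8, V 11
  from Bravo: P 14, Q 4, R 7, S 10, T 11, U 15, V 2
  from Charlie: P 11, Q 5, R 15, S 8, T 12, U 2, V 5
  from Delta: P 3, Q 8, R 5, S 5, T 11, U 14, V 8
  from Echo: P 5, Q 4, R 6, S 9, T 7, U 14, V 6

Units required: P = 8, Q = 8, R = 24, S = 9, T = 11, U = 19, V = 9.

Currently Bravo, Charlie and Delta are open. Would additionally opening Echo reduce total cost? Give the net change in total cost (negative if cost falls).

Current service cost with {Bravo, Charlie, Delta}: 398.
Adding Echo: each client site re-picks its cheapest; new service cost 354, saving 44.
Extra fixed cost: 37. Net change = 37 − 44 = -7.
(Totals: 1072 → 1065.)

Yes — net change −7 (cost falls by 7).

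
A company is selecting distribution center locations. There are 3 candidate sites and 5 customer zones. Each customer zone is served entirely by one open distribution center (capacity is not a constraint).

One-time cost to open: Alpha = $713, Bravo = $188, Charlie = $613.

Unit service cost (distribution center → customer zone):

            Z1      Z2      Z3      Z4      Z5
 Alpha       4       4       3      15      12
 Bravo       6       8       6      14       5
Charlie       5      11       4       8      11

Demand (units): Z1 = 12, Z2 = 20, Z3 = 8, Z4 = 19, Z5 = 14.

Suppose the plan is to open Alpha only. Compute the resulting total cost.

Total cost: 1318

Each customer zone is assigned to its cheapest site among the open ones.
{Alpha}: Z1→Alpha 4·12=48, Z2→Alpha 4·20=80, Z3→Alpha 3·8=24, Z4→Alpha 15·19=285, Z5→Alpha 12·14=168. Service 605; fixed 713; total 1318.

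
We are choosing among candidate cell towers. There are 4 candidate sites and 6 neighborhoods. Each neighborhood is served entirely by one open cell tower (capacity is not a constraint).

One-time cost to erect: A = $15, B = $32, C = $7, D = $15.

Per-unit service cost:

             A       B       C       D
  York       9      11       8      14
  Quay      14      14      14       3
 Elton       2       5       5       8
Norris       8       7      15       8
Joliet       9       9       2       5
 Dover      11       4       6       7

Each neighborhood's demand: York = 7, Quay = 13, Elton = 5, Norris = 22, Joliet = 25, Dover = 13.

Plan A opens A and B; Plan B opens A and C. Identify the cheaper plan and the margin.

Plan B is cheaper by 159.

Plan A: {A, B}: York→A 9·7=63, Quay→A 14·13=182, Elton→A 2·5=10, Norris→B 7·22=154, Joliet→A 9·25=225, Dover→B 4·13=52. Service 686; fixed 47; total 733.
Plan B: {A, C}: York→C 8·7=56, Quay→A 14·13=182, Elton→A 2·5=10, Norris→A 8·22=176, Joliet→C 2·25=50, Dover→C 6·13=78. Service 552; fixed 22; total 574.
Difference: |733 − 574| = 159.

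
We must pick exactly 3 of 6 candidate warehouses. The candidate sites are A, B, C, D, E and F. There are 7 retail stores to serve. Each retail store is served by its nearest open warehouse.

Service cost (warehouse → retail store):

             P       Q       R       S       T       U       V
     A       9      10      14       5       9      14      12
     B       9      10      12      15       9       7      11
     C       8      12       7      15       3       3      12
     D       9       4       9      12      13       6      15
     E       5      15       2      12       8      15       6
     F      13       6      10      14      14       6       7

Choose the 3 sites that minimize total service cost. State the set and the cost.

Choose A, C and E; total service cost 34.

With exactly 3 open, each retail store uses its cheapest among the chosen.
{A, C, E}: P→E 5, Q→A 10, R→E 2, S→A 5, T→C 3, U→C 3, V→E 6. Service cost 34.
{C, D, E}: service cost 35
{A, D, E}: service cost 36
Among all 20 size-3 choices, {A, C, E} is lowest.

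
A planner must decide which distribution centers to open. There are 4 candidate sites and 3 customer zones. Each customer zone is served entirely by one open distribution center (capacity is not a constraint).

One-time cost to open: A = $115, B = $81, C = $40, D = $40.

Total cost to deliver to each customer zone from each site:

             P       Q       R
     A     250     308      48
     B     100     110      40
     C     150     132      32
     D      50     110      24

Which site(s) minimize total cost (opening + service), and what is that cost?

Open D only; minimum total cost 224.

For any fixed open set, each customer zone goes to its cheapest open site; total = fixed + service.
{D}: P→D 50, Q→D 110, R→D 24. Service 184; fixed 40; total 224.
{C, D}: service 184 + fixed 80 = 264
{B, D}: service 184 + fixed 121 = 305
{A, B, C, D}: service 184 + fixed 276 = 460
(All 15 nonempty subsets were checked; D only is lowest.)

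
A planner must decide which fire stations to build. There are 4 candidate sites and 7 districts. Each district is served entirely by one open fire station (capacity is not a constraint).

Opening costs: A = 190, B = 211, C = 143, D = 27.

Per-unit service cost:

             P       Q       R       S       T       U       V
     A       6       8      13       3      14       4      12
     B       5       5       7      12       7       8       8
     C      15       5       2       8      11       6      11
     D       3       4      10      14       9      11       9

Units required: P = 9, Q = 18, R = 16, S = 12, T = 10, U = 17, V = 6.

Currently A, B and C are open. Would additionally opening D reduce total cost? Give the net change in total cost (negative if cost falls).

Current service cost with {A, B, C}: 389.
Adding D: each district re-picks its cheapest; new service cost 353, saving 36.
Extra fixed cost: 27. Net change = 27 − 36 = -9.
(Totals: 933 → 924.)

Yes — net change −9 (cost falls by 9).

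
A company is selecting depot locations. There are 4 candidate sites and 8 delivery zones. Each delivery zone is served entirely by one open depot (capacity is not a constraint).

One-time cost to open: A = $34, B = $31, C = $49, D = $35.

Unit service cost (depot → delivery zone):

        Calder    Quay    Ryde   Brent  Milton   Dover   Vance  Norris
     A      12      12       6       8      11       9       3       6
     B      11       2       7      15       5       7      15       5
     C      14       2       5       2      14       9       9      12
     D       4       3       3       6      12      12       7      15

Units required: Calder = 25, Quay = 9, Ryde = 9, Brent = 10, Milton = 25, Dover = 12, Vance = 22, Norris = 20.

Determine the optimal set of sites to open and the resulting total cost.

For any fixed open set, each delivery zone goes to its cheapest open site; total = fixed + service.
{A, B, D}: Calder→D 4·25=100, Quay→B 2·9=18, Ryde→D 3·9=27, Brent→D 6·10=60, Milton→B 5·25=125, Dover→B 7·12=84, Vance→A 3·22=66, Norris→B 5·20=100. Service 580; fixed 100; total 680.
{A, B, C, D}: service 540 + fixed 149 = 689
{B, D}: Calder→D 4·25=100, Quay→B 2·9=18, Ryde→D 3·9=27, Brent→D 6·10=60, Milton→B 5·25=125, Dover→B 7·12=84, Vance→D 7·22=154, Norris→B 5·20=100. Service 668; fixed 66; total 734.
{B}: service 1145 + fixed 31 = 1176
(All 15 nonempty subsets were checked; A, B and D is lowest.)

Open A, B and D; minimum total cost 680.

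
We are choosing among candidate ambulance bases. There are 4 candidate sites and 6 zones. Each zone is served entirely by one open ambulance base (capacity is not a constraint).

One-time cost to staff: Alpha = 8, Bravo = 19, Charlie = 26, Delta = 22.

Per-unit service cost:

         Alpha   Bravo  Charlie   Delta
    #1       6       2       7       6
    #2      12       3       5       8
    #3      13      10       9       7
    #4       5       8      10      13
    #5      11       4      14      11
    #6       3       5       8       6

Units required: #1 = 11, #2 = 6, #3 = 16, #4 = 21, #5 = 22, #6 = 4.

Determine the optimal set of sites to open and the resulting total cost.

Open Alpha, Bravo and Delta; minimum total cost 406.

For any fixed open set, each zone goes to its cheapest open site; total = fixed + service.
{Alpha, Bravo, Delta}: #1→Bravo 2·11=22, #2→Bravo 3·6=18, #3→Delta 7·16=112, #4→Alpha 5·21=105, #5→Bravo 4·22=88, #6→Alpha 3·4=12. Service 357; fixed 49; total 406.
{Alpha, Bravo}: #1→Bravo 2·11=22, #2→Bravo 3·6=18, #3→Bravo 10·16=160, #4→Alpha 5·21=105, #5→Bravo 4·22=88, #6→Alpha 3·4=12. Service 405; fixed 27; total 432.
{Alpha, Bravo, Charlie, Delta}: service 357 + fixed 75 = 432
{Alpha}: #1→Alpha 6·11=66, #2→Alpha 12·6=72, #3→Alpha 13·16=208, #4→Alpha 5·21=105, #5→Alpha 11·22=242, #6→Alpha 3·4=12. Service 705; fixed 8; total 713.
No other subset beats 406.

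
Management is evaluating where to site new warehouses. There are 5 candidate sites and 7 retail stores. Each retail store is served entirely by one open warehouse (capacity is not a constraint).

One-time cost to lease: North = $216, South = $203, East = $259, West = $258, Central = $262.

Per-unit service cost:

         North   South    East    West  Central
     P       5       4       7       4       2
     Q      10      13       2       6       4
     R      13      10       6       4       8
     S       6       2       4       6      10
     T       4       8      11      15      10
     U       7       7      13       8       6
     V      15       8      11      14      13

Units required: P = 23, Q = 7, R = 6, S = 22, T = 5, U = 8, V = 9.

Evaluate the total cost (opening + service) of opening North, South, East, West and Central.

Total cost: 1466

Each retail store is assigned to its cheapest site among the open ones.
{North, South, East, West, Central}: P→Central 2·23=46, Q→East 2·7=14, R→West 4·6=24, S→South 2·22=44, T→North 4·5=20, U→Central 6·8=48, V→South 8·9=72. Service 268; fixed 1198; total 1466.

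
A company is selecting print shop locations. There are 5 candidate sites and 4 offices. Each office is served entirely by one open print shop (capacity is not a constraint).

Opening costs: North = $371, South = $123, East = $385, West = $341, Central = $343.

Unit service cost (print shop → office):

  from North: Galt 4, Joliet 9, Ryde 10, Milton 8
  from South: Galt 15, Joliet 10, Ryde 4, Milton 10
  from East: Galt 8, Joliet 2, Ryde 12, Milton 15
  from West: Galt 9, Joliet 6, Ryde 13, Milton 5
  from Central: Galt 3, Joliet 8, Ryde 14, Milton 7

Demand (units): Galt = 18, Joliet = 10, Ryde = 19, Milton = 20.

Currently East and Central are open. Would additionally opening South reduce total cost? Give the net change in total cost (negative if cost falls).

Yes — net change −29 (cost falls by 29).

Current service cost with {East, Central}: 442.
Adding South: each office re-picks its cheapest; new service cost 290, saving 152.
Extra fixed cost: 123. Net change = 123 − 152 = -29.
(Totals: 1170 → 1141.)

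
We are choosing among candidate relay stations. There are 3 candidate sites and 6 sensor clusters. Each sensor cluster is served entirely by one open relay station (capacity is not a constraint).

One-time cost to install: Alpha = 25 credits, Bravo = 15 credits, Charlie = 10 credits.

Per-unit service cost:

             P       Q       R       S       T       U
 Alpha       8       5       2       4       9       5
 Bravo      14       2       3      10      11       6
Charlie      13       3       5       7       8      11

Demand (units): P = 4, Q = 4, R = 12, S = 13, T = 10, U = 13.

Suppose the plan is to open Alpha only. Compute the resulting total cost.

Total cost: 308

Each sensor cluster is assigned to its cheapest site among the open ones.
{Alpha}: P→Alpha 8·4=32, Q→Alpha 5·4=20, R→Alpha 2·12=24, S→Alpha 4·13=52, T→Alpha 9·10=90, U→Alpha 5·13=65. Service 283; fixed 25; total 308.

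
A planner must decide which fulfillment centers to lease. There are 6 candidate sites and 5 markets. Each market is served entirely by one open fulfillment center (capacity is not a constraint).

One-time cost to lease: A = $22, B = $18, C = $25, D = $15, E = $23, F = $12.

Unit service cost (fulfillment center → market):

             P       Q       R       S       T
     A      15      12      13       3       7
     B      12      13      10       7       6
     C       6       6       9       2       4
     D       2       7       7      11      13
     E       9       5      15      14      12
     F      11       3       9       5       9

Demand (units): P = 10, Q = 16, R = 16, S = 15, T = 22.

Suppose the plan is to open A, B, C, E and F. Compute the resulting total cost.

Total cost: 470

Each market is assigned to its cheapest site among the open ones.
{A, B, C, E, F}: P→C 6·10=60, Q→F 3·16=48, R→C 9·16=144, S→C 2·15=30, T→C 4·22=88. Service 370; fixed 100; total 470.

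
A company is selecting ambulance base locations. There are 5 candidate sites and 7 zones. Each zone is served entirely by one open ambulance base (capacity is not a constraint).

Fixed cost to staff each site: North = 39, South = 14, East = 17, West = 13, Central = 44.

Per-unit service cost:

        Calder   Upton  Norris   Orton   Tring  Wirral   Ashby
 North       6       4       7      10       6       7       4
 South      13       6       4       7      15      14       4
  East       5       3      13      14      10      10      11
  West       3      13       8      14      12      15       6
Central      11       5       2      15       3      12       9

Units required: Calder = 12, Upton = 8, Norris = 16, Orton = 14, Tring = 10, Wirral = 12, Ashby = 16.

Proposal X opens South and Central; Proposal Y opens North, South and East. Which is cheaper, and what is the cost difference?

Proposal X: {South, Central}: Calder→Central 11·12=132, Upton→Central 5·8=40, Norris→Central 2·16=32, Orton→South 7·14=98, Tring→Central 3·10=30, Wirral→Central 12·12=144, Ashby→South 4·16=64. Service 540; fixed 58; total 598.
Proposal Y: {North, South, East}: Calder→East 5·12=60, Upton→East 3·8=24, Norris→South 4·16=64, Orton→South 7·14=98, Tring→North 6·10=60, Wirral→North 7·12=84, Ashby→North 4·16=64. Service 454; fixed 70; total 524.
Difference: |598 − 524| = 74.

Proposal Y is cheaper by 74.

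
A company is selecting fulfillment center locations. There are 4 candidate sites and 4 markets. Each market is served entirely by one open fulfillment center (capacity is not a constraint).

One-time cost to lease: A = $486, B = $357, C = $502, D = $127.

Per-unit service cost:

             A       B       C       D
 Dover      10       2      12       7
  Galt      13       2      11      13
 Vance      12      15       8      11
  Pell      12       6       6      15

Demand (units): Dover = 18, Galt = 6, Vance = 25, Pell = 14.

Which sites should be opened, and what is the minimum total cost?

Open D only; minimum total cost 816.

For any fixed open set, each market goes to its cheapest open site; total = fixed + service.
{D}: Dover→D 7·18=126, Galt→D 13·6=78, Vance→D 11·25=275, Pell→D 15·14=210. Service 689; fixed 127; total 816.
{B}: Dover→B 2·18=36, Galt→B 2·6=12, Vance→B 15·25=375, Pell→B 6·14=84. Service 507; fixed 357; total 864.
{B, D}: service 407 + fixed 484 = 891
{A, B, C, D}: Dover→B 2·18=36, Galt→B 2·6=12, Vance→C 8·25=200, Pell→B 6·14=84. Service 332; fixed 1472; total 1804.
No other subset beats 816.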